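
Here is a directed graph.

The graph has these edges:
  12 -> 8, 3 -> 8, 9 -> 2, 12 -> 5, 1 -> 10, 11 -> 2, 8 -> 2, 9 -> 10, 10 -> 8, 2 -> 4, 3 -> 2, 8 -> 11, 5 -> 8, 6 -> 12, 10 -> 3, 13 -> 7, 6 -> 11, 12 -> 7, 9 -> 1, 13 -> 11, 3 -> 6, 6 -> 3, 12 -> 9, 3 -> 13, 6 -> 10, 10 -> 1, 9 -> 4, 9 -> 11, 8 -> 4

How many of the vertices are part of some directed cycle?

6

A vertex is on a directed cycle iff it belongs to a strongly connected component of size ≥ 2 (or has a self-loop).
The vertices on cycles are {1, 3, 6, 9, 10, 12} — 6 in total.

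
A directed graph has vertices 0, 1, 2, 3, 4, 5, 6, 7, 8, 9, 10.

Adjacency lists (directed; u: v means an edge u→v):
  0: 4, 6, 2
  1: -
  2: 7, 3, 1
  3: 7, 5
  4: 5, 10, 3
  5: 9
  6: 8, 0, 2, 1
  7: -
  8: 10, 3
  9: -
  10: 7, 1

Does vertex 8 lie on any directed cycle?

No

8 lies on a cycle iff there is a path from 8 back to itself.
Exploring from 8, it never reaches itself; equivalently, its strongly connected component is a singleton.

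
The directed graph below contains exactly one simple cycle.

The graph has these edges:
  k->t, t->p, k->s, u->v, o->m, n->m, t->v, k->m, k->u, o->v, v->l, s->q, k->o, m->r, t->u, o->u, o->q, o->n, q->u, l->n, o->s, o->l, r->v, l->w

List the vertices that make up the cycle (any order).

DFS with gray/black marking from l:
l gray
  n gray
    m gray
      r gray
        v gray
          v→l: l is gray → back edge
Back edge closes the cycle l → n → m → r → v → l; its vertices are {l, m, n, r, v}.

l, m, n, r, v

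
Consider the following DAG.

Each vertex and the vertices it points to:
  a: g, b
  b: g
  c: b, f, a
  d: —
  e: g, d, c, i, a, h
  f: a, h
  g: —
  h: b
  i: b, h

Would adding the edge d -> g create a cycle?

No

Adding d→g creates a cycle iff g can already reach d.
Explore from g: no path reaches d. The graph stays acyclic.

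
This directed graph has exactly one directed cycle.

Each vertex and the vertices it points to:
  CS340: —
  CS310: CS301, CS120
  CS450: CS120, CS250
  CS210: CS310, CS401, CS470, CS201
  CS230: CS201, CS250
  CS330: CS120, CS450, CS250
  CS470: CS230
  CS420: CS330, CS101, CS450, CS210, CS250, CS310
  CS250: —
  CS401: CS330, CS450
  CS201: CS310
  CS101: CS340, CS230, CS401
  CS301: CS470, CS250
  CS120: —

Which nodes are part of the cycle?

DFS with gray/black marking from CS201:
CS201 gray
  CS310 gray
    CS301 gray
      CS470 gray
        CS230 gray
          CS230→CS201: CS201 is gray → back edge
Back edge closes the cycle CS201 → CS310 → CS301 → CS470 → CS230 → CS201; its vertices are {CS201, CS230, CS301, CS310, CS470}.

CS201, CS230, CS301, CS310, CS470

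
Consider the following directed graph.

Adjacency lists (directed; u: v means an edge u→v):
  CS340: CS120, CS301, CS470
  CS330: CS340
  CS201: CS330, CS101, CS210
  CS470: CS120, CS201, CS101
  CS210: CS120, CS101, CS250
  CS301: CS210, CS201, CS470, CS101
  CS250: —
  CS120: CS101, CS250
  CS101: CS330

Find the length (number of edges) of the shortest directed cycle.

For each vertex v, BFS finds the shortest path from v back to v.
The shortest such closed walk is CS340 → CS120 → CS101 → CS330 → CS340, length 4.

4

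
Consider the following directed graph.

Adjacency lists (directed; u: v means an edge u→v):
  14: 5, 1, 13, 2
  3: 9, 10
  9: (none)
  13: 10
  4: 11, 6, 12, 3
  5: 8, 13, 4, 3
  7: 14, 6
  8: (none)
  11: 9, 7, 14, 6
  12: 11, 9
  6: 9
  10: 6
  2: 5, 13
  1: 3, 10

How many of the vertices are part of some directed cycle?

A vertex is on a directed cycle iff it belongs to a strongly connected component of size ≥ 2 (or has a self-loop).
The vertices on cycles are {2, 4, 5, 7, 11, 12, 14} — 7 in total.

7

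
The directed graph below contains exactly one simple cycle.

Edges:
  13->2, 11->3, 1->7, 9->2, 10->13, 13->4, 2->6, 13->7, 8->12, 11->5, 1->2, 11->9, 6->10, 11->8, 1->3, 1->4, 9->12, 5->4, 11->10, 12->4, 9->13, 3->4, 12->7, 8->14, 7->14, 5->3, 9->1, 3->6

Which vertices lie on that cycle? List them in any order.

2, 6, 10, 13

DFS with gray/black marking from 10:
10 gray
  13 gray
    4 gray
    4 black
    7 gray
      14 gray
      14 black
    7 black
    2 gray
      6 gray
        6→10: 10 is gray → back edge
Back edge closes the cycle 10 → 13 → 2 → 6 → 10; its vertices are {2, 6, 10, 13}.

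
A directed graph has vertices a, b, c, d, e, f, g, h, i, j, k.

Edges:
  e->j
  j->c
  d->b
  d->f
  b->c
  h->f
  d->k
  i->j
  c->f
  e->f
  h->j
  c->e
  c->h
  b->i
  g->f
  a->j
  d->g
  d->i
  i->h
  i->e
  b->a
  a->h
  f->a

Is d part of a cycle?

No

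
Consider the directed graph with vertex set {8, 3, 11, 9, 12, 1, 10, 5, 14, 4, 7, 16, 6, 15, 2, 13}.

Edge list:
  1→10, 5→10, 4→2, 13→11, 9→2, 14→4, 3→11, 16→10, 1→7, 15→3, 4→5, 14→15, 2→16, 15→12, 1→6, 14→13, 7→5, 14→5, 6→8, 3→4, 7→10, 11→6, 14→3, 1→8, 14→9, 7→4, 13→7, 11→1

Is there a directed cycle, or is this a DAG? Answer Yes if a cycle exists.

DFS with white/gray/black marking, starting from 2:
2 gray
  16 gray
    10 gray
    10 black
  16 black
2 black
8 gray
8 black
3 gray
  11 gray
    6 gray
      6→8: 8 black — skip
    6 black
    1 gray
      1→8: 8 black — skip
      7 gray
        7→10: 10 black — skip
        4 gray
          5 gray
            5→10: 10 black — skip
          5 black
          4→2: 2 black — skip
        4 black
        7→5: 5 black — skip
      7 black
      1→10: 10 black — skip
      1→6: 6 black — skip
    1 black
  11 black
  3→4: 4 black — skip
3 black
9 gray
  9→2: 2 black — skip
9 black
12 gray
12 black
14 gray
  14→3: 3 black — skip
  14→9: 9 black — skip
  14→4: 4 black — skip
  15 gray
    15→12: 12 black — skip
    15→3: 3 black — skip
  15 black
  14→5: 5 black — skip
  13 gray
    13→7: 7 black — skip
    13→11: 11 black — skip
  13 black
14 black
Every edge goes to a white or black vertex — no back edge, so the graph is acyclic.

No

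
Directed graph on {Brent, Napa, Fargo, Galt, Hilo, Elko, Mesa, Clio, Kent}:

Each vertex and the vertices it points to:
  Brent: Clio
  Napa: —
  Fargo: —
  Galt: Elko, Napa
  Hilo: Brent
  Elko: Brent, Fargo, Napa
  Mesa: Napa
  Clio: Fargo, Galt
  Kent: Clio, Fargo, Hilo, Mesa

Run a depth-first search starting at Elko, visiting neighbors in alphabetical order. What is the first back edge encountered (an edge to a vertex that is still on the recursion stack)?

DFS from Elko (visiting neighbors in alphabetical order); mark gray on enter, black on exit:
Elko gray
  Brent gray
    Clio gray
      Fargo gray
      Fargo black
      Galt gray
        Galt→Elko: Elko is gray → back edge
First back edge: Galt → Elko.

Galt→Elko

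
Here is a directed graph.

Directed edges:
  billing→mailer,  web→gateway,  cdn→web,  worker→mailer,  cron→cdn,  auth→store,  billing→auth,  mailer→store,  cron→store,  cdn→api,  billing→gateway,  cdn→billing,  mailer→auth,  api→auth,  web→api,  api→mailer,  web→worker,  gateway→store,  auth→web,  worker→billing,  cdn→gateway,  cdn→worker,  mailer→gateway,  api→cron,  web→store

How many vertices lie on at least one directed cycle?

A vertex is on a directed cycle iff it belongs to a strongly connected component of size ≥ 2 (or has a self-loop).
The vertices on cycles are {api, cdn, web, auth, cron, mailer, worker, billing} — 8 in total.

8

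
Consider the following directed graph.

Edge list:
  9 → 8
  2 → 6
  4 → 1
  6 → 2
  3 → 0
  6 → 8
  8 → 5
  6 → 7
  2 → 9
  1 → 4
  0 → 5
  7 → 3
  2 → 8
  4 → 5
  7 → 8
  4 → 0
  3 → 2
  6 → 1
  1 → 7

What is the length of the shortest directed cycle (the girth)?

2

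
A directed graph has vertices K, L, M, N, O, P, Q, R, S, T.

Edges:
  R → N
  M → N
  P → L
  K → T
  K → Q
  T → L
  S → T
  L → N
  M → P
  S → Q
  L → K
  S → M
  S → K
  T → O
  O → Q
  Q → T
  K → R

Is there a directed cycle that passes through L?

L is on a cycle iff L can reach itself via ≥1 edge.
L → K → T → L — yes.

Yes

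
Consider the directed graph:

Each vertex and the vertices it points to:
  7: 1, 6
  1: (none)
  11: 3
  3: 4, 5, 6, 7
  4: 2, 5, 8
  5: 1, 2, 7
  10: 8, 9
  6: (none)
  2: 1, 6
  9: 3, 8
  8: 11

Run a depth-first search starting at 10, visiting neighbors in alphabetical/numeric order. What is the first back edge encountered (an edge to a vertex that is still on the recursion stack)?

4→8

DFS from 10 (visiting neighbors in alphabetical/numeric order); mark gray on enter, black on exit:
10 gray
  8 gray
    11 gray
      3 gray
        4 gray
          2 gray
            1 gray
            1 black
            6 gray
            6 black
          2 black
          5 gray
            5→1: 1 black — skip
            5→2: 2 black — skip
            7 gray
              7→1: 1 black — skip
              7→6: 6 black — skip
            7 black
          5 black
          4→8: 8 is gray → back edge
First back edge: 4 → 8.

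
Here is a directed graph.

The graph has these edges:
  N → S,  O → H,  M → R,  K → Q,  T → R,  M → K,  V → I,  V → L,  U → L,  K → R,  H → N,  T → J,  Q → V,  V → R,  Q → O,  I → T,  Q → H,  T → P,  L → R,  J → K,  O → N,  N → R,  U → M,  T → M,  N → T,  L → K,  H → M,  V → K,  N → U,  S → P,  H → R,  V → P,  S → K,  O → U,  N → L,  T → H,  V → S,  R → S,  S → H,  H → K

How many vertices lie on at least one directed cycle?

14

A vertex is on a directed cycle iff it belongs to a strongly connected component of size ≥ 2 (or has a self-loop).
The vertices on cycles are {H, I, J, K, L, M, N, O, Q, R, S, T, U, V} — 14 in total.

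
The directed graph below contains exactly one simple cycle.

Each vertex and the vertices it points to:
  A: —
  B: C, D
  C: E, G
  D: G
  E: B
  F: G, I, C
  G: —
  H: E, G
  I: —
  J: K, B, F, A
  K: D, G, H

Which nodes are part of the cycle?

B, C, E

DFS with gray/black marking from B:
B gray
  C gray
    E gray
      E→B: B is gray → back edge
Back edge closes the cycle B → C → E → B; its vertices are {B, C, E}.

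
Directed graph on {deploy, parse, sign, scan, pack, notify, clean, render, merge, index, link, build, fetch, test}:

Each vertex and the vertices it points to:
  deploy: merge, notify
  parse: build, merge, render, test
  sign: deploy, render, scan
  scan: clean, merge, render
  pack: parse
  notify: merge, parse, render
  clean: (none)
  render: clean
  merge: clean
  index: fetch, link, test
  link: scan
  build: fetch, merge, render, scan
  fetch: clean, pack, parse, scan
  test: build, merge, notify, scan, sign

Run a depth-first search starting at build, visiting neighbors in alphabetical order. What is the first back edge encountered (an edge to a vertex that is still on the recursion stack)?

parse→build

DFS from build (visiting neighbors in alphabetical order); mark gray on enter, black on exit:
build gray
  fetch gray
    clean gray
    clean black
    pack gray
      parse gray
        parse→build: build is gray → back edge
First back edge: parse → build.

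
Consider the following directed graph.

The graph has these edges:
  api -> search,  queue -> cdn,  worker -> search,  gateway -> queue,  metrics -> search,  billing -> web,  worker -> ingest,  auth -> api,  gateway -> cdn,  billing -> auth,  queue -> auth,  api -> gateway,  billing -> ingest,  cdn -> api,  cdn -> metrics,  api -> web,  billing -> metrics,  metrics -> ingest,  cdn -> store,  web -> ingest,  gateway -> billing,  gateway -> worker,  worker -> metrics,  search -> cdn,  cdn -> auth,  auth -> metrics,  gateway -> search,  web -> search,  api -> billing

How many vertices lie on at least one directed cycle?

10

A vertex is on a directed cycle iff it belongs to a strongly connected component of size ≥ 2 (or has a self-loop).
The vertices on cycles are {api, cdn, web, auth, queue, search, worker, billing, gateway, metrics} — 10 in total.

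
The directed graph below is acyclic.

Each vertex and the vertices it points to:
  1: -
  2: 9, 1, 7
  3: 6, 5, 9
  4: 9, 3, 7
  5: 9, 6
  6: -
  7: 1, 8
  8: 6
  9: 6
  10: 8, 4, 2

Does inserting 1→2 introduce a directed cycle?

Yes

Adding 1→2 creates a cycle iff 2 can already reach 1.
Path from 2: 2 → 1.
So 2 → … → 1 → 2 is a cycle.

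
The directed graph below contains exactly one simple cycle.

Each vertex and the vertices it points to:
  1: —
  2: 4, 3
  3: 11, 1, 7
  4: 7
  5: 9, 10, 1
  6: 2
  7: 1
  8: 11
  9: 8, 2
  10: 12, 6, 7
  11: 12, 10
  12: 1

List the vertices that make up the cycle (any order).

2, 3, 6, 10, 11

DFS with gray/black marking from 10:
10 gray
  12 gray
    1 gray
    1 black
  12 black
  6 gray
    2 gray
      4 gray
        7 gray
          7→1: 1 black — skip
        7 black
      4 black
      3 gray
        11 gray
          11→12: 12 black — skip
          11→10: 10 is gray → back edge
Back edge closes the cycle 10 → 6 → 2 → 3 → 11 → 10; its vertices are {2, 3, 6, 10, 11}.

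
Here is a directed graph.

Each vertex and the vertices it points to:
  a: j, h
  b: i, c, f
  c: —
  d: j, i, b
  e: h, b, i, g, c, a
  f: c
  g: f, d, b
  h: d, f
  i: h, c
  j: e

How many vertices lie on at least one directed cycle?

8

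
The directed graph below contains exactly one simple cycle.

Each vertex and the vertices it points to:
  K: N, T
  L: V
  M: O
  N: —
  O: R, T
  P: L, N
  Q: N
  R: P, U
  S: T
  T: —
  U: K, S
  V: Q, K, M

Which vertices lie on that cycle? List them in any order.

DFS with gray/black marking from O:
O gray
  R gray
    P gray
      L gray
        V gray
          Q gray
            N gray
            N black
          Q black
          K gray
            K→N: N black — skip
            T gray
            T black
          K black
          M gray
            M→O: O is gray → back edge
Back edge closes the cycle O → R → P → L → V → M → O; its vertices are {L, M, O, P, R, V}.

L, M, O, P, R, V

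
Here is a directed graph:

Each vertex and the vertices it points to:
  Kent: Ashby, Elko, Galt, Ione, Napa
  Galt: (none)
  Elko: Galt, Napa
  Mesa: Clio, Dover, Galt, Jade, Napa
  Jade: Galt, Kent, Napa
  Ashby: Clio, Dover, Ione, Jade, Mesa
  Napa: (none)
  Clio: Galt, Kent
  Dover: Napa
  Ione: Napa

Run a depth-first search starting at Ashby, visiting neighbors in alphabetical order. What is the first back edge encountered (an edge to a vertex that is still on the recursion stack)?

Kent->Ashby

DFS from Ashby (visiting neighbors in alphabetical order); mark gray on enter, black on exit:
Ashby gray
  Clio gray
    Galt gray
    Galt black
    Kent gray
      Kent→Ashby: Ashby is gray → back edge
First back edge: Kent → Ashby.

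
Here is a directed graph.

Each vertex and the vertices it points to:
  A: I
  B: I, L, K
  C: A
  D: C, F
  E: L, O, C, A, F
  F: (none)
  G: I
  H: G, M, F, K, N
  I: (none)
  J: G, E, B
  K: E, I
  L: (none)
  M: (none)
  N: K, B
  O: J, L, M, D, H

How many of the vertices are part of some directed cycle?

7

A vertex is on a directed cycle iff it belongs to a strongly connected component of size ≥ 2 (or has a self-loop).
The vertices on cycles are {B, E, H, J, K, N, O} — 7 in total.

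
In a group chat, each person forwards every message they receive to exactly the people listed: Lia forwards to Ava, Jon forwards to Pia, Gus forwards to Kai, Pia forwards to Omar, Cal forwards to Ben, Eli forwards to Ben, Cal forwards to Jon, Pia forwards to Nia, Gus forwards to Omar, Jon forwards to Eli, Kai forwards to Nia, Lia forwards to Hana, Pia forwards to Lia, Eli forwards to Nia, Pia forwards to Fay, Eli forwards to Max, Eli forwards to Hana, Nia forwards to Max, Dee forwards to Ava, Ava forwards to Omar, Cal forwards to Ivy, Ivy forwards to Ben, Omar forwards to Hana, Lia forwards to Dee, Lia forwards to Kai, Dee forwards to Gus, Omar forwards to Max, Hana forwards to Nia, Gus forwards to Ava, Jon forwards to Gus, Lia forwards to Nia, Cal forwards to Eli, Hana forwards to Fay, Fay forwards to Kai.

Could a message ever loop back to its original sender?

No

DFS with white/gray/black marking, starting from Ava:
Ava gray
  Omar gray
    Max gray
    Max black
    Hana gray
      Nia gray
        Nia→Max: Max black — skip
      Nia black
      Fay gray
        Kai gray
          Kai→Nia: Nia black — skip
        Kai black
      Fay black
    Hana black
  Omar black
Ava black
Lia gray
  Lia→Hana: Hana black — skip
  Lia→Ava: Ava black — skip
  Lia→Kai: Kai black — skip
  Lia→Nia: Nia black — skip
  Dee gray
    Dee→Ava: Ava black — skip
    Gus gray
      Gus→Omar: Omar black — skip
      Gus→Ava: Ava black — skip
      Gus→Kai: Kai black — skip
    Gus black
  Dee black
Lia black
Jon gray
  Pia gray
    Pia→Omar: Omar black — skip
    Pia→Lia: Lia black — skip
    Pia→Nia: Nia black — skip
    Pia→Fay: Fay black — skip
  Pia black
  Jon→Gus: Gus black — skip
  Eli gray
    Eli→Hana: Hana black — skip
    Eli→Nia: Nia black — skip
    Ben gray
    Ben black
    Eli→Max: Max black — skip
  Eli black
Jon black
Cal gray
  Cal→Eli: Eli black — skip
  Cal→Jon: Jon black — skip
  Cal→Ben: Ben black — skip
  Ivy gray
    Ivy→Ben: Ben black — skip
  Ivy black
Cal black
Every edge goes to a white or black vertex — no back edge, so the graph is acyclic.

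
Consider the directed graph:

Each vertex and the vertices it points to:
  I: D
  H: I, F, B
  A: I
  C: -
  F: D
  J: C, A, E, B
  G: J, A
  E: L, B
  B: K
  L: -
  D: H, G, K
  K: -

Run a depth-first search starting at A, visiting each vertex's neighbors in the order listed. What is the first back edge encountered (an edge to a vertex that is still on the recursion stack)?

H→I

DFS from A (visiting each vertex's neighbors in the order listed); mark gray on enter, black on exit:
A gray
  I gray
    D gray
      H gray
        H→I: I is gray → back edge
First back edge: H → I.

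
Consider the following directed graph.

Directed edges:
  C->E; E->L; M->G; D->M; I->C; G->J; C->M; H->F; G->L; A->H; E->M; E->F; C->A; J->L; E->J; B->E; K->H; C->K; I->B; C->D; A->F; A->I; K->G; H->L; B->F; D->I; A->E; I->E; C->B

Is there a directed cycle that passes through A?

A is on a cycle iff A can reach itself via ≥1 edge.
A → I → C → A — yes.

Yes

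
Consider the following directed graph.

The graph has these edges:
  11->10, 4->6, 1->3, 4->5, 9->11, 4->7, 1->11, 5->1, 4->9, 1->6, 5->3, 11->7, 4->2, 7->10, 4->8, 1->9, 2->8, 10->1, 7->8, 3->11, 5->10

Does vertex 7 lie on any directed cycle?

Yes

7 is on a cycle iff 7 can reach itself via ≥1 edge.
7 → 10 → 1 → 11 → 7 — yes.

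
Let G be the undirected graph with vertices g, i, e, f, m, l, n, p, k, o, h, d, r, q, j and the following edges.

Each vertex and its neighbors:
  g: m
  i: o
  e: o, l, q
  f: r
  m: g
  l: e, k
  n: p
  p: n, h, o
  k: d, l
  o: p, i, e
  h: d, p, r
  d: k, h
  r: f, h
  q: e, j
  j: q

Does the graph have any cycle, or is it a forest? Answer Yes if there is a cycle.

Yes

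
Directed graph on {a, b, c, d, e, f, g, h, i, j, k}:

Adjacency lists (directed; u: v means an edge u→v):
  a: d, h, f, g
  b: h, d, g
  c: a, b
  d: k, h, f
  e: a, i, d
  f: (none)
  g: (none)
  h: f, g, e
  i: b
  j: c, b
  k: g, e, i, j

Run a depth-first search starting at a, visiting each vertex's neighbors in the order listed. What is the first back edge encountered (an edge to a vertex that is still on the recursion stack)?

e→a

DFS from a (visiting each vertex's neighbors in the order listed); mark gray on enter, black on exit:
a gray
  d gray
    k gray
      g gray
      g black
      e gray
        e→a: a is gray → back edge
First back edge: e → a.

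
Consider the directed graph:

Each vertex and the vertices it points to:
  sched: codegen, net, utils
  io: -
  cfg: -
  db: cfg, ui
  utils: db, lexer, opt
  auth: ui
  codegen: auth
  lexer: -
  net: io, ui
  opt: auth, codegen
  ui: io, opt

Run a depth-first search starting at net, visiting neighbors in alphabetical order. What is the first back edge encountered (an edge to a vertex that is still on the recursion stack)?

DFS from net (visiting neighbors in alphabetical order); mark gray on enter, black on exit:
net gray
  io gray
  io black
  ui gray
    ui→io: io black — skip
    opt gray
      auth gray
        auth→ui: ui is gray → back edge
First back edge: auth → ui.

auth->ui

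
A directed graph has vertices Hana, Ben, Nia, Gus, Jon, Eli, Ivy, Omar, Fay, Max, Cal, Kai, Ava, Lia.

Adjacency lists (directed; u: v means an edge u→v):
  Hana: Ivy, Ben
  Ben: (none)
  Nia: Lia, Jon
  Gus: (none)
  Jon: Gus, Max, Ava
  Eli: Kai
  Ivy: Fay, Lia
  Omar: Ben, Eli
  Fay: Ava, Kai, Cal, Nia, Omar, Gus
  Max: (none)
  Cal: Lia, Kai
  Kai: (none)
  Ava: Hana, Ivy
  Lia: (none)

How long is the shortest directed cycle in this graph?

3

For each vertex v, BFS finds the shortest path from v back to v.
The shortest such closed walk is Fay → Ava → Ivy → Fay, length 3.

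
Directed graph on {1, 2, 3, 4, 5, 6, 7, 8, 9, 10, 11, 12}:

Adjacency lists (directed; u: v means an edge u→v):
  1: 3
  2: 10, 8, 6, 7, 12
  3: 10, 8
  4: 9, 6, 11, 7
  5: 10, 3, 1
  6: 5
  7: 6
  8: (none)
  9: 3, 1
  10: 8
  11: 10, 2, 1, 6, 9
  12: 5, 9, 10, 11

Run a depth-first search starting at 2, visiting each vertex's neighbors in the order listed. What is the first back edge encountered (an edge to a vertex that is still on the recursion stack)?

DFS from 2 (visiting each vertex's neighbors in the order listed); mark gray on enter, black on exit:
2 gray
  10 gray
    8 gray
    8 black
  10 black
  2→8: 8 black — skip
  6 gray
    5 gray
      5→10: 10 black — skip
      3 gray
        3→10: 10 black — skip
        3→8: 8 black — skip
      3 black
      1 gray
        1→3: 3 black — skip
      1 black
    5 black
  6 black
  7 gray
    7→6: 6 black — skip
  7 black
  12 gray
    12→5: 5 black — skip
    9 gray
      9→3: 3 black — skip
      9→1: 1 black — skip
    9 black
    12→10: 10 black — skip
    11 gray
      11→10: 10 black — skip
      11→2: 2 is gray → back edge
First back edge: 11 → 2.

11->2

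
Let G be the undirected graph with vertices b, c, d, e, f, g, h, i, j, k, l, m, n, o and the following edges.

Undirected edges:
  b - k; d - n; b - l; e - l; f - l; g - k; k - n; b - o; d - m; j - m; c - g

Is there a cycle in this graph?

No

DFS, tracking each vertex's parent; an edge to a visited non-parent vertex closes a cycle.
Start from k:
visit k (parent –)
  visit b (parent k)
    visit o (parent b)
      o–b: parent, skip
    visit l (parent b)
      visit e (parent l)
        e–l: parent, skip
      l–b: parent, skip
      visit f (parent l)
        f–l: parent, skip
    b–k: parent, skip
  visit n (parent k)
    n–k: parent, skip
    visit d (parent n)
      d–n: parent, skip
      visit m (parent d)
        visit j (parent m)
          j–m: parent, skip
        m–d: parent, skip
  visit g (parent k)
    g–k: parent, skip
    visit c (parent g)
      c–g: parent, skip
visit h (parent –)
visit i (parent –)
No non-parent visited neighbor found — the graph is a forest.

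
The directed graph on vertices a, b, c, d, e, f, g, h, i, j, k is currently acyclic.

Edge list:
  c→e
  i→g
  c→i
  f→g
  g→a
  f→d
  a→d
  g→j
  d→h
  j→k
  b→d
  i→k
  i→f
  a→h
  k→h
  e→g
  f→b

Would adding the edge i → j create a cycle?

No

Adding i→j creates a cycle iff j can already reach i.
Explore from j: no path reaches i. The graph stays acyclic.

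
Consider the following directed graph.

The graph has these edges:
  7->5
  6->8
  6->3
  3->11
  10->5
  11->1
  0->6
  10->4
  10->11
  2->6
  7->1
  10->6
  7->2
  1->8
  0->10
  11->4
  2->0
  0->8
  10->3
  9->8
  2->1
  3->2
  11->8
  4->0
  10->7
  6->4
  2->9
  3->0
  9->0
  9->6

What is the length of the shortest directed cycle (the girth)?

3

For each vertex v, BFS finds the shortest path from v back to v.
The shortest such closed walk is 10 → 4 → 0 → 10, length 3.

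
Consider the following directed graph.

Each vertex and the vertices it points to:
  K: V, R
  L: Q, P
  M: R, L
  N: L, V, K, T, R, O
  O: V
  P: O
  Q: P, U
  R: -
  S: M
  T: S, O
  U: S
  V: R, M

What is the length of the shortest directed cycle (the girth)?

For each vertex v, BFS finds the shortest path from v back to v.
The shortest such closed walk is L → Q → U → S → M → L, length 5.

5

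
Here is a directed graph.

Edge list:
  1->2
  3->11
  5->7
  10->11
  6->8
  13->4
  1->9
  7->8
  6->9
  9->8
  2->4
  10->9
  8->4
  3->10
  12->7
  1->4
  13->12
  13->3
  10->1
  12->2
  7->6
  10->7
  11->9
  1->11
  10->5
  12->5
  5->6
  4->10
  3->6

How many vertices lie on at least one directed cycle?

A vertex is on a directed cycle iff it belongs to a strongly connected component of size ≥ 2 (or has a self-loop).
The vertices on cycles are {1, 2, 4, 5, 6, 7, 8, 9, 10, 11} — 10 in total.

10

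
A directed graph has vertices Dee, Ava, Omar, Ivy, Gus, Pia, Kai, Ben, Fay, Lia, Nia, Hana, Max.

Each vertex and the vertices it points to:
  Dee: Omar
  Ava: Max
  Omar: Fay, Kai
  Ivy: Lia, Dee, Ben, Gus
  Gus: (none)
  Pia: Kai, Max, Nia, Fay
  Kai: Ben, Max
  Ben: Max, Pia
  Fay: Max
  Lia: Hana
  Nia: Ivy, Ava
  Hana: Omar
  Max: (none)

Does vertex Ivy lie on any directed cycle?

Yes

Ivy is on a cycle iff Ivy can reach itself via ≥1 edge.
Ivy → Ben → Pia → Nia → Ivy — yes.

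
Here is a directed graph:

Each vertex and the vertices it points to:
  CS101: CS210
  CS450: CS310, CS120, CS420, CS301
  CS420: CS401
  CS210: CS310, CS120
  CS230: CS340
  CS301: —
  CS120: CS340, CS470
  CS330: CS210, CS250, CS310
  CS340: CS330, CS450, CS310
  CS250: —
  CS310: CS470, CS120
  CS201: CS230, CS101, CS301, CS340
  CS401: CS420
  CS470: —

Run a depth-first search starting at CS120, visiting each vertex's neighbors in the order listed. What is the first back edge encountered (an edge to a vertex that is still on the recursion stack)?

CS310->CS120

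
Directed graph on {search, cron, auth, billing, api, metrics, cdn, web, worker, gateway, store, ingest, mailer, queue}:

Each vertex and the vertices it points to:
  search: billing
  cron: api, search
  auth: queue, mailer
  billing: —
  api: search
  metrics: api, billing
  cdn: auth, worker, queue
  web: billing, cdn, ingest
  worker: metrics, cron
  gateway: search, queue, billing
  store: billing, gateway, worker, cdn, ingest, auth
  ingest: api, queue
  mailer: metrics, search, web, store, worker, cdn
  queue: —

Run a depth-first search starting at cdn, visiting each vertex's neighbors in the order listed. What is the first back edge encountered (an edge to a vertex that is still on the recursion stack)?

web->cdn

DFS from cdn (visiting each vertex's neighbors in the order listed); mark gray on enter, black on exit:
cdn gray
  auth gray
    queue gray
    queue black
    mailer gray
      metrics gray
        api gray
          search gray
            billing gray
            billing black
          search black
        api black
        metrics→billing: billing black — skip
      metrics black
      mailer→search: search black — skip
      web gray
        web→billing: billing black — skip
        web→cdn: cdn is gray → back edge
First back edge: web → cdn.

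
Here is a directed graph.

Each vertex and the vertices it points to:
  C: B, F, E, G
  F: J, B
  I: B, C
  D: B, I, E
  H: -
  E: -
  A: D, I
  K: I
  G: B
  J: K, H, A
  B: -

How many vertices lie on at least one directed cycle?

A vertex is on a directed cycle iff it belongs to a strongly connected component of size ≥ 2 (or has a self-loop).
The vertices on cycles are {A, C, D, F, I, J, K} — 7 in total.

7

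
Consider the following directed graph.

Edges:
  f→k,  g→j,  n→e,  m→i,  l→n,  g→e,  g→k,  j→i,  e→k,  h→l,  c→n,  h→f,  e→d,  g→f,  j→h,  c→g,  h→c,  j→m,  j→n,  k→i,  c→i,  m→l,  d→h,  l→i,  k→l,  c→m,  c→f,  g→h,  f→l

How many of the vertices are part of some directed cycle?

11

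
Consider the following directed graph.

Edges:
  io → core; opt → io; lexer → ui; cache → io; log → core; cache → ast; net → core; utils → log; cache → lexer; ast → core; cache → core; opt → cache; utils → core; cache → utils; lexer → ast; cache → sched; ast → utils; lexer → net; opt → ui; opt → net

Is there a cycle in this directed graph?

DFS with white/gray/black marking, starting from sched:
sched gray
sched black
ui gray
ui black
core gray
core black
log gray
  log→core: core black — skip
log black
utils gray
  utils→log: log black — skip
  utils→core: core black — skip
utils black
cache gray
  cache→utils: utils black — skip
  ast gray
    ast→core: core black — skip
    ast→utils: utils black — skip
  ast black
  cache→core: core black — skip
  cache→sched: sched black — skip
  io gray
    io→core: core black — skip
  io black
  lexer gray
    lexer→ui: ui black — skip
    net gray
      net→core: core black — skip
    net black
    lexer→ast: ast black — skip
  lexer black
cache black
opt gray
  opt→cache: cache black — skip
  opt→io: io black — skip
  opt→ui: ui black — skip
  opt→net: net black — skip
opt black
Every edge goes to a white or black vertex — no back edge, so the graph is acyclic.

No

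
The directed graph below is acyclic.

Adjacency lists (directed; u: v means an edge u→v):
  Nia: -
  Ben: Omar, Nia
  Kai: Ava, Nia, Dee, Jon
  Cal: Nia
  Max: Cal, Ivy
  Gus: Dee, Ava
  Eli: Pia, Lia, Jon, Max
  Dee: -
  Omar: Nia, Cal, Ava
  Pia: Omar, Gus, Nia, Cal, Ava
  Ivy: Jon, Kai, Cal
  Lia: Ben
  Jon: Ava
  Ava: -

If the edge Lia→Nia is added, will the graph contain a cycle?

No

Adding Lia→Nia creates a cycle iff Nia can already reach Lia.
Explore from Nia: no path reaches Lia. The graph stays acyclic.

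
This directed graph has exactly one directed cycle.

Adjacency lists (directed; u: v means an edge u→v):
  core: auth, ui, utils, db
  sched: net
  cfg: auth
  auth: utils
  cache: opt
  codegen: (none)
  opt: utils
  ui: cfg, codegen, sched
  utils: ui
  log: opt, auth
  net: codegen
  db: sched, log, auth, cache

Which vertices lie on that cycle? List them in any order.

DFS with gray/black marking from ui:
ui gray
  cfg gray
    auth gray
      utils gray
        utils→ui: ui is gray → back edge
Back edge closes the cycle ui → cfg → auth → utils → ui; its vertices are {ui, cfg, auth, utils}.

ui, cfg, auth, utils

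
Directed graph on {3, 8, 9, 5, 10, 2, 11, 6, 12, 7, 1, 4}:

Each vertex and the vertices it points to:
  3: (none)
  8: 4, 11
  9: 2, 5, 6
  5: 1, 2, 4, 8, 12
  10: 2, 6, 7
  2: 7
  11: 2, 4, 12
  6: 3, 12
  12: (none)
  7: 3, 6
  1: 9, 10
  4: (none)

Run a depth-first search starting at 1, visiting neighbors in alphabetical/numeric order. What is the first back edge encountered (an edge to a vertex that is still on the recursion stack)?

DFS from 1 (visiting neighbors in alphabetical/numeric order); mark gray on enter, black on exit:
1 gray
  9 gray
    2 gray
      7 gray
        3 gray
        3 black
        6 gray
          6→3: 3 black — skip
          12 gray
          12 black
        6 black
      7 black
    2 black
    5 gray
      5→1: 1 is gray → back edge
First back edge: 5 → 1.

5->1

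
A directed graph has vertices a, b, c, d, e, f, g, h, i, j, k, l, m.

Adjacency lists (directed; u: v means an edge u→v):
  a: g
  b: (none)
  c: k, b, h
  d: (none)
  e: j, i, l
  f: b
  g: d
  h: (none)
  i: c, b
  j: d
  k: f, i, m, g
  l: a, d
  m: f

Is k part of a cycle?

Yes

k is on a cycle iff k can reach itself via ≥1 edge.
k → i → c → k — yes.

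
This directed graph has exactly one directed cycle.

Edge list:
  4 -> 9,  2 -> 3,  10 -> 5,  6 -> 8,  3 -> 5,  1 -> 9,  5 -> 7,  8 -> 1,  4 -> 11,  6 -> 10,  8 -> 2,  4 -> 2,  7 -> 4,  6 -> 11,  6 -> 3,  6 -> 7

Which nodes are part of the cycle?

2, 3, 4, 5, 7

DFS with gray/black marking from 7:
7 gray
  4 gray
    2 gray
      3 gray
        5 gray
          5→7: 7 is gray → back edge
Back edge closes the cycle 7 → 4 → 2 → 3 → 5 → 7; its vertices are {2, 3, 4, 5, 7}.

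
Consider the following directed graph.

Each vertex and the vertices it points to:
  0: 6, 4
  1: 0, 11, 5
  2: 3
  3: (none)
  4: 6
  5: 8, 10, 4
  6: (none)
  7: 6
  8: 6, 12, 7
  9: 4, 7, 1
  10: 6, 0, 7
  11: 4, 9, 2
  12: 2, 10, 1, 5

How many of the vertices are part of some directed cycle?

6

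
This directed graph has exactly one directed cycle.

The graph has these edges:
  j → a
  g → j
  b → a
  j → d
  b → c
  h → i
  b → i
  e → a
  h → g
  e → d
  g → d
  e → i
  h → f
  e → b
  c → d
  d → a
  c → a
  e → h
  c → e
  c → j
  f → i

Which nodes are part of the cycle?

b, c, e

DFS with gray/black marking from c:
c gray
  d gray
    a gray
    a black
  d black
  e gray
    h gray
      g gray
        g→d: d black — skip
        j gray
          j→d: d black — skip
          j→a: a black — skip
        j black
      g black
      f gray
        i gray
        i black
      f black
      h→i: i black — skip
    h black
    b gray
      b→c: c is gray → back edge
Back edge closes the cycle c → e → b → c; its vertices are {b, c, e}.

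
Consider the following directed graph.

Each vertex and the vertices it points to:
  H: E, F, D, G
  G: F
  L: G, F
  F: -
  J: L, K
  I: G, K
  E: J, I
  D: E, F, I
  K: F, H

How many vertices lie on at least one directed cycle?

6

A vertex is on a directed cycle iff it belongs to a strongly connected component of size ≥ 2 (or has a self-loop).
The vertices on cycles are {D, E, H, I, J, K} — 6 in total.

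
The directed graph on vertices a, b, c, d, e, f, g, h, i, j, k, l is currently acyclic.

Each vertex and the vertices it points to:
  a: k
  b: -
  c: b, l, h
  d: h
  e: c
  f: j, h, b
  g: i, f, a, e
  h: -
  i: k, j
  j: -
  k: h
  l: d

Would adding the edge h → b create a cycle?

No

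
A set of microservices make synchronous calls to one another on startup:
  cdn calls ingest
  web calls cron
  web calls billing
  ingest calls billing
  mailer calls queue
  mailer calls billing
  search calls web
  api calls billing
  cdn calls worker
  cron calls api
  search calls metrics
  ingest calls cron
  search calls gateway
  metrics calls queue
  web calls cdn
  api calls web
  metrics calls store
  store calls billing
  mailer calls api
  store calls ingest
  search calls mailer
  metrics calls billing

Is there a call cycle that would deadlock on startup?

Yes

DFS with white/gray/black marking, starting from mailer:
mailer gray
  api gray
    billing gray
    billing black
    web gray
      web→billing: billing black — skip
      cdn gray
        worker gray
        worker black
        ingest gray
          cron gray
            cron→api: api is gray → back edge
Back edge found, so a cycle exists: api → web → cdn → ingest → cron → api.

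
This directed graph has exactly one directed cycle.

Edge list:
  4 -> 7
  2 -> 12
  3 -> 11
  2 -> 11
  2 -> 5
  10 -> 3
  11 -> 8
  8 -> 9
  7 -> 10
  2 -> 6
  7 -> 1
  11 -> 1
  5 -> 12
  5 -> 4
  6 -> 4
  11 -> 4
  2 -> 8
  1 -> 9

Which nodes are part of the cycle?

DFS with gray/black marking from 11:
11 gray
  4 gray
    7 gray
      1 gray
        9 gray
        9 black
      1 black
      10 gray
        3 gray
          3→11: 11 is gray → back edge
Back edge closes the cycle 11 → 4 → 7 → 10 → 3 → 11; its vertices are {3, 4, 7, 10, 11}.

3, 4, 7, 10, 11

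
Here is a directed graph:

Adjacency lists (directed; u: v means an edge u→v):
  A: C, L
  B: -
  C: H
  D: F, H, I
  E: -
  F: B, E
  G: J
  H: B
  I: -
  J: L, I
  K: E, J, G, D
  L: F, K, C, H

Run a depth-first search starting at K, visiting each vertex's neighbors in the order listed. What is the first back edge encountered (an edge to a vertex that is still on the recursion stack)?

DFS from K (visiting each vertex's neighbors in the order listed); mark gray on enter, black on exit:
K gray
  E gray
  E black
  J gray
    L gray
      F gray
        B gray
        B black
        F→E: E black — skip
      F black
      L→K: K is gray → back edge
First back edge: L → K.

L->K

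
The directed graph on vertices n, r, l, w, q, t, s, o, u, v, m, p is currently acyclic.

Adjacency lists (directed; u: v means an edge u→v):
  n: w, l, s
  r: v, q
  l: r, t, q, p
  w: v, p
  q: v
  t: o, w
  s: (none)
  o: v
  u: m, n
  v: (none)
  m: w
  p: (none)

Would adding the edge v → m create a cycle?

Yes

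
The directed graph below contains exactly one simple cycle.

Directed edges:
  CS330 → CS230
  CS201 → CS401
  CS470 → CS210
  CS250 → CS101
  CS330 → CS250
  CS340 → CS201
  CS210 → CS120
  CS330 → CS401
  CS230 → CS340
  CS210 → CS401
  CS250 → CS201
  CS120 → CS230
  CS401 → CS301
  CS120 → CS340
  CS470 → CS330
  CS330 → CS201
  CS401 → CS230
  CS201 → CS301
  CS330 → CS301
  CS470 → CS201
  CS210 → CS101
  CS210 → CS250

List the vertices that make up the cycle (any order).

CS201, CS230, CS340, CS401

DFS with gray/black marking from CS230:
CS230 gray
  CS340 gray
    CS201 gray
      CS301 gray
      CS301 black
      CS401 gray
        CS401→CS230: CS230 is gray → back edge
Back edge closes the cycle CS230 → CS340 → CS201 → CS401 → CS230; its vertices are {CS201, CS230, CS340, CS401}.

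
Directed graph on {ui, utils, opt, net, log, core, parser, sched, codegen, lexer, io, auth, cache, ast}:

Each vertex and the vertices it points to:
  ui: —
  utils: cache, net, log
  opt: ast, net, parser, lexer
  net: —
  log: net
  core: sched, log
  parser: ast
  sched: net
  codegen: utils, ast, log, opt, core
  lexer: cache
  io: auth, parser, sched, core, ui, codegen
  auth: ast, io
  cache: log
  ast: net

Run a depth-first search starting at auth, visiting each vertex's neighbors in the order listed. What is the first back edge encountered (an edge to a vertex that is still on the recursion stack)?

io->auth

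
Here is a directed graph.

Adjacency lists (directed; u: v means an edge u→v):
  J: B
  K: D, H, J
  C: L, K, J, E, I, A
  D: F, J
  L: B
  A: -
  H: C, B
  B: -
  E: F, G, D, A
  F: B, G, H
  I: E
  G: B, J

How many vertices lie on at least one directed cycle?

A vertex is on a directed cycle iff it belongs to a strongly connected component of size ≥ 2 (or has a self-loop).
The vertices on cycles are {C, D, E, F, H, I, K} — 7 in total.

7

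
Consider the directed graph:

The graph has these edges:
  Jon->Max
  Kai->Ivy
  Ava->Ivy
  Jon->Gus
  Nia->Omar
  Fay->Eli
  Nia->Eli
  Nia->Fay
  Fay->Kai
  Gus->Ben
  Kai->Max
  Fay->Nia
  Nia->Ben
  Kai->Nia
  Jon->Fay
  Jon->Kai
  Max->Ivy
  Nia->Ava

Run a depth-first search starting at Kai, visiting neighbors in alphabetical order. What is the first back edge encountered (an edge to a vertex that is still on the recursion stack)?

DFS from Kai (visiting neighbors in alphabetical order); mark gray on enter, black on exit:
Kai gray
  Ivy gray
  Ivy black
  Max gray
    Max→Ivy: Ivy black — skip
  Max black
  Nia gray
    Ava gray
      Ava→Ivy: Ivy black — skip
    Ava black
    Ben gray
    Ben black
    Eli gray
    Eli black
    Fay gray
      Fay→Eli: Eli black — skip
      Fay→Kai: Kai is gray → back edge
First back edge: Fay → Kai.

Fay→Kai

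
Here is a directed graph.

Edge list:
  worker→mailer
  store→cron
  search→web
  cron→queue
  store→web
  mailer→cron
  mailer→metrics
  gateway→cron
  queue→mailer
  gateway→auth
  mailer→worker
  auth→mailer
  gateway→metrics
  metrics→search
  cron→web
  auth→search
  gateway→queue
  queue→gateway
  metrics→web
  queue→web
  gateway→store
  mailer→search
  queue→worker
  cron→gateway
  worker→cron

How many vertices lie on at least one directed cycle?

7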